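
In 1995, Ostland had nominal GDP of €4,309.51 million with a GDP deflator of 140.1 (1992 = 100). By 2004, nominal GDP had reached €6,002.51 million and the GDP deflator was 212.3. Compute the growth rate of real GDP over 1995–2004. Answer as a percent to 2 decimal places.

-8.08%

Deflate each year: 1995 → 4309.51/1.401 = 3076.02; 2004 → 6002.51/2.123 = 2827.37.
So real GDP changed by 2827.37/3076.02 − 1 = -0.0808, i.e. -8.08%.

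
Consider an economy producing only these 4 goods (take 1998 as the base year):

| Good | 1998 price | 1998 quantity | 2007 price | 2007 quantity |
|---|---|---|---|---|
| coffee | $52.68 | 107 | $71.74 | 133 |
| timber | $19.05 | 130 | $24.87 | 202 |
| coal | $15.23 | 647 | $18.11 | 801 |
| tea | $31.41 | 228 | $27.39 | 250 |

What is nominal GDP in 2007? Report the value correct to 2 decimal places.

Nominal GDP 2007 = Σ (p_2007 × q_2007) = 71.74·133 + 24.87·202 + 18.11·801 + 27.39·250 = 35918.77.

$35918.77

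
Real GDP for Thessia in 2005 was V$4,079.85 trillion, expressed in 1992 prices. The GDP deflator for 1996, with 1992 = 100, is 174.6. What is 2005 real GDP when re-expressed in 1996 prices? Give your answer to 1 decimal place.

V$7,123.4 trillion

Real GDP in 1996 prices = Real GDP in 1992 prices × (P_1996/P_1992) = 4079.85 × 1.746 = 7123.42.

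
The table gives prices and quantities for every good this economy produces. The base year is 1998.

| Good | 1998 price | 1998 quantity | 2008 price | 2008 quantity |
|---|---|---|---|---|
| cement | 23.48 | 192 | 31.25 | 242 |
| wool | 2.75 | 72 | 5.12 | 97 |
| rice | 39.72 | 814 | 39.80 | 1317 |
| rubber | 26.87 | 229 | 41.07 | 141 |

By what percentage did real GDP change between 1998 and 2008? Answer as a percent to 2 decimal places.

43.66%

Real GDP 1998 = Nominal GDP 1998 = 23.48·192 + 2.75·72 + 39.72·814 + 26.87·229 = 43191.47.
Real GDP 2008 (at 1998 prices) = 23.48·242 + 2.75·97 + 39.72·1317 + 26.87·141 = 62048.82.
Real growth = 62048.82/43191.47 − 1 = 0.4366.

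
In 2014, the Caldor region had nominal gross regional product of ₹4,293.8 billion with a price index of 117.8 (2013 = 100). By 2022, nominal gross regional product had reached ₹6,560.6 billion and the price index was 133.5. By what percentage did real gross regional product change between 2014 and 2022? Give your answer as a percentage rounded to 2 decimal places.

Deflate each year: 2014 → 4293.8/1.178 = 3644.99; 2022 → 6560.6/1.335 = 4914.31.
So real gross regional product changed by 4914.31/3644.99 − 1 = 0.3482, i.e. 34.82%.

34.82%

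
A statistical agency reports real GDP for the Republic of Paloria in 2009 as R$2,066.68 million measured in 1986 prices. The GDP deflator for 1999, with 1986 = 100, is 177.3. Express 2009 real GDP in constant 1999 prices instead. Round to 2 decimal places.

R$3,664.22 million

Real GDP in 1999 prices = Real GDP in 1986 prices × (P_1999/P_1986) = 2066.68 × 1.773 = 3664.22.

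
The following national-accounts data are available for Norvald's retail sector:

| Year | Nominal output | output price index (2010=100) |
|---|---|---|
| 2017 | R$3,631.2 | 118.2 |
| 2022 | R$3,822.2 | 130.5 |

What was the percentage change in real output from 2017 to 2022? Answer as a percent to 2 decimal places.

Real output 2017 = 3631.2 / 1.182 = 3072.08.
Real output 2022 = 3822.2 / 1.305 = 2928.89.
Real growth = 2928.89 / 3072.08 − 1 = -0.0466.

-4.66%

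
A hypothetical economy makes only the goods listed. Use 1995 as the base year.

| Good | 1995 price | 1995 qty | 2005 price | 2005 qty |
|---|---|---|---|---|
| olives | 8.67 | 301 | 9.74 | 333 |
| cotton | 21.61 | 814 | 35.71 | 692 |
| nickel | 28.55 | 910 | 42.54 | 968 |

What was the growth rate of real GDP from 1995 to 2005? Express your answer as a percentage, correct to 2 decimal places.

-1.52%

Real GDP 1995 = Nominal GDP 1995 = 8.67·301 + 21.61·814 + 28.55·910 = 46180.71.
Real GDP 2005 (at 1995 prices) = 8.67·333 + 21.61·692 + 28.55·968 = 45477.63.
Real growth = 45477.63/46180.71 − 1 = -0.0152.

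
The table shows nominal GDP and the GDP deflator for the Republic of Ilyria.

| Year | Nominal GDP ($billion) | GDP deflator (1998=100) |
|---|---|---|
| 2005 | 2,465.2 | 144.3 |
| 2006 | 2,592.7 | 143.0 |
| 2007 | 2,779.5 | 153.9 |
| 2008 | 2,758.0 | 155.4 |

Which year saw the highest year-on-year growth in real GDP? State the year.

2006

2006: real = 2592.7/1.430 = 1813.08; growth vs 2005 (1708.39) = 6.13%.
2007: real = 2779.5/1.539 = 1806.04; growth vs 2006 (1813.08) = -0.39%.
2008: real = 2758.0/1.554 = 1774.77; growth vs 2007 (1806.04) = -1.73%.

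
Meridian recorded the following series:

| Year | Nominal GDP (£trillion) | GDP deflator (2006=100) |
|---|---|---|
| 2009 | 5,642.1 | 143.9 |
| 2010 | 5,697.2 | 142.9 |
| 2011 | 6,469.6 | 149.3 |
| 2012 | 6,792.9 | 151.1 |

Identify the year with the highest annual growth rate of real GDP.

2011

2010: real = 5697.2/1.429 = 3986.84; growth vs 2009 (3920.85) = 1.68%.
2011: real = 6469.6/1.493 = 4333.29; growth vs 2010 (3986.84) = 8.69%.
2012: real = 6792.9/1.511 = 4495.63; growth vs 2011 (4333.29) = 3.75%.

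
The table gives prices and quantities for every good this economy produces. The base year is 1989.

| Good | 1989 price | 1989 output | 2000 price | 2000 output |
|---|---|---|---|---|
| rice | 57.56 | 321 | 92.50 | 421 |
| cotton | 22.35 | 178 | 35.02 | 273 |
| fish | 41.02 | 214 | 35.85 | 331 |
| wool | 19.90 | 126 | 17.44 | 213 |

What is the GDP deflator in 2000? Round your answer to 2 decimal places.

Nominal GDP 2000 = 92.50·421 + 35.02·273 + 35.85·331 + 17.44·213 = 64084.03.
Real GDP 2000 (at 1989 prices) = 57.56·421 + 22.35·273 + 41.02·331 + 19.90·213 = 48150.63.
Deflator = Nominal/Real × 100 = 64084.03/48150.63 × 100 = 133.091.

133.09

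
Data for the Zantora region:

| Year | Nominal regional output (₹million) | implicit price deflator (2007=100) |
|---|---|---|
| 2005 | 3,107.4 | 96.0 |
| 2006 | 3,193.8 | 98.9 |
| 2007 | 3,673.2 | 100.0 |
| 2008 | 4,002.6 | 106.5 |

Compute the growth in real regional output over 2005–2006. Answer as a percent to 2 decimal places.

Real regional output 2005 = 3107.4/0.960 = 3236.88.
Real regional output 2006 = 3193.8/0.989 = 3229.32.
Change = 3229.32/3236.88 − 1 = -0.0023.

-0.23%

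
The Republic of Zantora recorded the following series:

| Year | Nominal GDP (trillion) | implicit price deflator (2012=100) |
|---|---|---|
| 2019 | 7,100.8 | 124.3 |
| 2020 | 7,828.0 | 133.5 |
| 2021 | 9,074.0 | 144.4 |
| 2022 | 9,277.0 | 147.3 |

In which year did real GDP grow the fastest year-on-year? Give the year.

2021

2020: real = 7828.0/1.335 = 5863.67; growth vs 2019 (5712.63) = 2.64%.
2021: real = 9074.0/1.444 = 6283.93; growth vs 2020 (5863.67) = 7.17%.
2022: real = 9277.0/1.473 = 6298.03; growth vs 2021 (6283.93) = 0.22%.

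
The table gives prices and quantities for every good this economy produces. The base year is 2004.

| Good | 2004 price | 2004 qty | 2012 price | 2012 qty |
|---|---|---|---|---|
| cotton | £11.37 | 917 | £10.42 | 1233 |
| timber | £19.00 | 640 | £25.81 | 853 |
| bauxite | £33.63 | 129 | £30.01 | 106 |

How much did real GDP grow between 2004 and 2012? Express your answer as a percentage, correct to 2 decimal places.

Real GDP 2004 = Nominal GDP 2004 = 11.37·917 + 19.00·640 + 33.63·129 = 26924.56.
Real GDP 2012 (at 2004 prices) = 11.37·1233 + 19.00·853 + 33.63·106 = 33790.99.
Real growth = 33790.99/26924.56 − 1 = 0.2550.

25.50%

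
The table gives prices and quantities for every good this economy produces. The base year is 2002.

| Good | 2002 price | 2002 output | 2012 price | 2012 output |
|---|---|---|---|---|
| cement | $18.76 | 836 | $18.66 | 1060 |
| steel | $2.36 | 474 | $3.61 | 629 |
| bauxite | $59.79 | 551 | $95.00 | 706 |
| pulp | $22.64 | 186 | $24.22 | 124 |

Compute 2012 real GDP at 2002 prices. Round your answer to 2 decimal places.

$66389.14

Real GDP 2012 = Σ (p_2002 × q_2012) = 18.76·1060 + 2.36·629 + 59.79·706 + 22.64·124 = 66389.14.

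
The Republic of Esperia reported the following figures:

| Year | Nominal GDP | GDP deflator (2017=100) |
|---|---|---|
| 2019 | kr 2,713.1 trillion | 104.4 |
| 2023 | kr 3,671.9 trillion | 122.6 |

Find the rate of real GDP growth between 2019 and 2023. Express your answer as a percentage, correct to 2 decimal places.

15.25%

Real GDP 2019 = 2713.1 / 1.044 = 2598.75.
Real GDP 2023 = 3671.9 / 1.226 = 2995.02.
Real growth = 2995.02 / 2598.75 − 1 = 0.1525.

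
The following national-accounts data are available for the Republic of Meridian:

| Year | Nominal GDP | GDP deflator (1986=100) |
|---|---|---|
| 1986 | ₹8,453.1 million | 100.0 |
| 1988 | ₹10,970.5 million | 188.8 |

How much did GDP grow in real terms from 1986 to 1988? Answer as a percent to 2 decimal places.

Deflate each year: 1986 → 8453.1/1.000 = 8453.10; 1988 → 10970.5/1.888 = 5810.65.
So real GDP changed by 5810.65/8453.10 − 1 = -0.3126, i.e. -31.26%.

-31.26%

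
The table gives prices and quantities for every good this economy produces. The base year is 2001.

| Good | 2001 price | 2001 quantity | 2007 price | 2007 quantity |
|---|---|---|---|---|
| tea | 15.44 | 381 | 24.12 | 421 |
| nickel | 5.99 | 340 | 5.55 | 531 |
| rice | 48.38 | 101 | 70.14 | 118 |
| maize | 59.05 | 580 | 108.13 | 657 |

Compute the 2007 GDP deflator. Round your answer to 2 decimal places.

Nominal GDP 2007 = 24.12·421 + 5.55·531 + 70.14·118 + 108.13·657 = 92419.50.
Real GDP 2007 (at 2001 prices) = 15.44·421 + 5.99·531 + 48.38·118 + 59.05·657 = 54185.62.
Deflator = Nominal/Real × 100 = 92419.50/54185.62 × 100 = 170.561.

170.56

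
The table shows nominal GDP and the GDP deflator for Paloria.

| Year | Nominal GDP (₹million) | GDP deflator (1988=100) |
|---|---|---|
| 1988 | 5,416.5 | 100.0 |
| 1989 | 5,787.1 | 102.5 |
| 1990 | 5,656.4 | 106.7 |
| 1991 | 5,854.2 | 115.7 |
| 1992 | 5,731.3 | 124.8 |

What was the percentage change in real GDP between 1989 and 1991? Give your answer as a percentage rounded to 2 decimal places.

Real GDP 1989 = 5787.1/1.025 = 5645.95.
Real GDP 1991 = 5854.2/1.157 = 5059.81.
Change = 5059.81/5645.95 − 1 = -0.1038.

-10.38%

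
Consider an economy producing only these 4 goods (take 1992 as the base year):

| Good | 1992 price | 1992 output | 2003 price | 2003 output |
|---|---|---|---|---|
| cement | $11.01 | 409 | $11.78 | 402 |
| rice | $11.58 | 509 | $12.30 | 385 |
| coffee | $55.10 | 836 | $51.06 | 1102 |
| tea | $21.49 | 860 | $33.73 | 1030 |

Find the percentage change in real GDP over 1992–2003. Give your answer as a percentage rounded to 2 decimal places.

Real GDP 1992 = Nominal GDP 1992 = 11.01·409 + 11.58·509 + 55.10·836 + 21.49·860 = 74942.31.
Real GDP 2003 (at 1992 prices) = 11.01·402 + 11.58·385 + 55.10·1102 + 21.49·1030 = 91739.22.
Real growth = 91739.22/74942.31 − 1 = 0.2241.

22.41%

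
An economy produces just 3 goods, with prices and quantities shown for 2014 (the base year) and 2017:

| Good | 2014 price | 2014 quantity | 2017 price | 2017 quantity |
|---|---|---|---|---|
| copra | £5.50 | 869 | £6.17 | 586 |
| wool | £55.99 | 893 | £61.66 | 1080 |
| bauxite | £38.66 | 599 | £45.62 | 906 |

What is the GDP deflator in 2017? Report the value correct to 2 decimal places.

Nominal GDP 2017 = 6.17·586 + 61.66·1080 + 45.62·906 = 111540.14.
Real GDP 2017 (at 2014 prices) = 5.50·586 + 55.99·1080 + 38.66·906 = 98718.16.
Deflator = Nominal/Real × 100 = 111540.14/98718.16 × 100 = 112.988.

112.99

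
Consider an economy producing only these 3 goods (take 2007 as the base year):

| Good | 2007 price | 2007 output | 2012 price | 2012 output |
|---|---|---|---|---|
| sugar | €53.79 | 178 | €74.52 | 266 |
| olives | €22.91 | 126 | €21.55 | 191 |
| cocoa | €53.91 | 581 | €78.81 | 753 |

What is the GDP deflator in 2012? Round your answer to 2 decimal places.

Nominal GDP 2012 = 74.52·266 + 21.55·191 + 78.81·753 = 83282.30.
Real GDP 2012 (at 2007 prices) = 53.79·266 + 22.91·191 + 53.91·753 = 59278.18.
Deflator = Nominal/Real × 100 = 83282.30/59278.18 × 100 = 140.494.

140.49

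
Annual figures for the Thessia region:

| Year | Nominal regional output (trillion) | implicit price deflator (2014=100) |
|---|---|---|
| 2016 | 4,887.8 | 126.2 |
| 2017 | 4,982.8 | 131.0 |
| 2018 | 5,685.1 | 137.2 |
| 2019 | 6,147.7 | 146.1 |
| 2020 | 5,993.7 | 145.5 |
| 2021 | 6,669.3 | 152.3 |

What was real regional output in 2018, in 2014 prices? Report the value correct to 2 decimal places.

4,143.66 trillion

Real regional output 2018 = 5685.1 / 1.372 = 4143.66.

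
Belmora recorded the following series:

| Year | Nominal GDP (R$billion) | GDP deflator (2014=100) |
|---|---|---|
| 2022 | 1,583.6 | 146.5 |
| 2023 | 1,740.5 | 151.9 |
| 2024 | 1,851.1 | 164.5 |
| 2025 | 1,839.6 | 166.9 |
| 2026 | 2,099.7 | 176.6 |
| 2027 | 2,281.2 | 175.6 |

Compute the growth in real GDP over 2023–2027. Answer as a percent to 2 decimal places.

Real GDP 2023 = 1740.5/1.519 = 1145.82.
Real GDP 2027 = 2281.2/1.756 = 1299.09.
Change = 1299.09/1145.82 − 1 = 0.1338.

13.38%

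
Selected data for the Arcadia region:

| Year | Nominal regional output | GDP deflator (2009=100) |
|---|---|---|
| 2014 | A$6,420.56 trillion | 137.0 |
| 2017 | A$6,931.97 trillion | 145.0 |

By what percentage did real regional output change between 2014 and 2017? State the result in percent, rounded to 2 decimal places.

2.01%

Real regional output 2014 = 6420.56 / 1.370 = 4686.54.
Real regional output 2017 = 6931.97 / 1.450 = 4780.67.
Real growth = 4780.67 / 4686.54 − 1 = 0.0201.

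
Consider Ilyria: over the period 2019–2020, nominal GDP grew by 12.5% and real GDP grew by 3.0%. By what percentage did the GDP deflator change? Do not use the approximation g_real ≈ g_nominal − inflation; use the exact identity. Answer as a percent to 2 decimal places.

(1 + g_nom) = (1 + g_real)(1 + π), so π = 1.1250 / 1.0300 − 1 = 0.09223.

9.22%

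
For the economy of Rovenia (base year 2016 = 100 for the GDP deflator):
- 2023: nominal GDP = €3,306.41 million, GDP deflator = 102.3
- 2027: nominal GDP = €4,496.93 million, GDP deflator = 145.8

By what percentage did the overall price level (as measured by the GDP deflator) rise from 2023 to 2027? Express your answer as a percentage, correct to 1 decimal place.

Price-level change = 145.8 / 102.3 − 1 = 0.4252.

42.5%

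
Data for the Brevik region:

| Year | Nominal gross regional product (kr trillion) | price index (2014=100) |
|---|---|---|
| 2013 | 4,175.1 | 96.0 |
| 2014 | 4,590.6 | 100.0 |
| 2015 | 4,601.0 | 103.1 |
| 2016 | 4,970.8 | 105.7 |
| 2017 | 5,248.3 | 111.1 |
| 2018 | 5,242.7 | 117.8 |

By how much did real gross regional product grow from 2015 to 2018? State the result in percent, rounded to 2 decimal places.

Real gross regional product 2015 = 4601.0/1.031 = 4462.66.
Real gross regional product 2018 = 5242.7/1.178 = 4450.51.
Change = 4450.51/4462.66 − 1 = -0.0027.

-0.27%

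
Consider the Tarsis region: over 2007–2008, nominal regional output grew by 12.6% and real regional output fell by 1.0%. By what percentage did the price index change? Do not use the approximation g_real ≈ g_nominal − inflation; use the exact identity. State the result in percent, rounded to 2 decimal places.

13.74%

(1 + g_nom) = (1 + g_real)(1 + π), so π = 1.1260 / 0.9900 − 1 = 0.13737.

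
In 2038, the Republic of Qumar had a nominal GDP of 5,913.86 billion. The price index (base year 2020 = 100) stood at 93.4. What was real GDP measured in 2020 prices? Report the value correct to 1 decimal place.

Real GDP = Nominal / (price index/100) = 5913.86 / 0.934 = 6331.76.

6,331.8 billion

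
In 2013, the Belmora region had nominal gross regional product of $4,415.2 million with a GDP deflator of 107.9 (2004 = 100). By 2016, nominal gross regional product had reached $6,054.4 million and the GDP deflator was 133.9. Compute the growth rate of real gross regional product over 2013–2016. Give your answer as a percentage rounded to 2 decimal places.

Real gross regional product 2013 = 4415.2 / 1.079 = 4091.94.
Real gross regional product 2016 = 6054.4 / 1.339 = 4521.58.
Real growth = 4521.58 / 4091.94 − 1 = 0.1050.

10.50%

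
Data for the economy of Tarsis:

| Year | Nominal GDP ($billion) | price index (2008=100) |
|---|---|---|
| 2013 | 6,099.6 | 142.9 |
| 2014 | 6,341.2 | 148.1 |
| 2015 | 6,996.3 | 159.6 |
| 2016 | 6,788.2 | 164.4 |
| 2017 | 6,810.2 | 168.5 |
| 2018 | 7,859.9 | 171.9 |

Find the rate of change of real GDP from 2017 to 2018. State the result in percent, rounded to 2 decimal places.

Real GDP 2017 = 6810.2/1.685 = 4041.66.
Real GDP 2018 = 7859.9/1.719 = 4572.37.
Change = 4572.37/4041.66 − 1 = 0.1313.

13.13%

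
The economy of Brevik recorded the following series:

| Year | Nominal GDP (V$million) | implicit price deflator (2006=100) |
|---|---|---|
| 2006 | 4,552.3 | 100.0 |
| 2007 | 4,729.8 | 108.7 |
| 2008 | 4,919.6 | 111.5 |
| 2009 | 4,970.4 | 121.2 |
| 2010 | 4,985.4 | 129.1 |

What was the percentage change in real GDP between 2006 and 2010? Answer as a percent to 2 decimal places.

Real GDP 2006 = 4552.3/1.000 = 4552.30.
Real GDP 2010 = 4985.4/1.291 = 3861.66.
Change = 3861.66/4552.30 − 1 = -0.1517.

-15.17%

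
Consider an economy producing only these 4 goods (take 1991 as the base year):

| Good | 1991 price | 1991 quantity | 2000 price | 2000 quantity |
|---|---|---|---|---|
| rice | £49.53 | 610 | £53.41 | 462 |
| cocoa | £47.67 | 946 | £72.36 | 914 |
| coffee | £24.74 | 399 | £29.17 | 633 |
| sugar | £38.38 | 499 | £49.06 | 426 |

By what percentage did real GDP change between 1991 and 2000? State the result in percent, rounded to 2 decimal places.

-5.62%

Real GDP 1991 = Nominal GDP 1991 = 49.53·610 + 47.67·946 + 24.74·399 + 38.38·499 = 104332.00.
Real GDP 2000 (at 1991 prices) = 49.53·462 + 47.67·914 + 24.74·633 + 38.38·426 = 98463.54.
Real growth = 98463.54/104332.00 − 1 = -0.0562.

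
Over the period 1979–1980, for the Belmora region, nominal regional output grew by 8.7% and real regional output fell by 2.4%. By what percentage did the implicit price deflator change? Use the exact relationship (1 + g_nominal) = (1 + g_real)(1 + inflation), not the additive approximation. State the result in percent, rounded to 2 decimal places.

(1 + g_nom) = (1 + g_real)(1 + π), so π = 1.0870 / 0.9760 − 1 = 0.11373.

11.37%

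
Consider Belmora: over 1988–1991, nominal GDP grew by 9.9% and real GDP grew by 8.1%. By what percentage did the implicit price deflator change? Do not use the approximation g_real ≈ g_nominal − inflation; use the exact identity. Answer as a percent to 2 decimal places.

1.67%

(1 + g_nom) = (1 + g_real)(1 + π), so π = 1.0990 / 1.0810 − 1 = 0.01665.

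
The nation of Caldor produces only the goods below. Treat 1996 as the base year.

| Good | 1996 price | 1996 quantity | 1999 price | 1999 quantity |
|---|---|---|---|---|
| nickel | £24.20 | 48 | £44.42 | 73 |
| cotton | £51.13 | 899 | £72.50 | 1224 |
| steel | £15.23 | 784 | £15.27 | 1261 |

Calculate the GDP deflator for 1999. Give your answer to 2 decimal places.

Nominal GDP 1999 = 44.42·73 + 72.50·1224 + 15.27·1261 = 111238.13.
Real GDP 1999 (at 1996 prices) = 24.20·73 + 51.13·1224 + 15.23·1261 = 83554.75.
Deflator = Nominal/Real × 100 = 111238.13/83554.75 × 100 = 133.132.

133.13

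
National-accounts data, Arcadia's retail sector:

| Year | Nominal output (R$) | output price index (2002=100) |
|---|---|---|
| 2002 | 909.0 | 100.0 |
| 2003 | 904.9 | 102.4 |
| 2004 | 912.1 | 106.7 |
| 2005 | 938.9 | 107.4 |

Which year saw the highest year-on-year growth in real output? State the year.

2003: real = 904.9/1.024 = 883.69; growth vs 2002 (909.00) = -2.78%.
2004: real = 912.1/1.067 = 854.83; growth vs 2003 (883.69) = -3.27%.
2005: real = 938.9/1.074 = 874.21; growth vs 2004 (854.83) = 2.27%.

2005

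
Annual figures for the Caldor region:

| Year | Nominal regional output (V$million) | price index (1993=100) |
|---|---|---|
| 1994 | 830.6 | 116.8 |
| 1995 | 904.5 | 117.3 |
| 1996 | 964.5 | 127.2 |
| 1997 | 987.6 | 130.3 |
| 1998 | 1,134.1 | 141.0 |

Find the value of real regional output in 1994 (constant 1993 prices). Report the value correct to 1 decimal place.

Real regional output 1994 = 830.6 / 1.168 = 711.13.

V$711.1 million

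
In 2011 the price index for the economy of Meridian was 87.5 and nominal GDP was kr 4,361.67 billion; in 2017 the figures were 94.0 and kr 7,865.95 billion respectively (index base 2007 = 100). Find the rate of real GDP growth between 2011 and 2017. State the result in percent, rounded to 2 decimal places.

Real GDP 2011 = 4361.67 / 0.875 = 4984.77.
Real GDP 2017 = 7865.95 / 0.940 = 8368.03.
Real growth = 8368.03 / 4984.77 − 1 = 0.6787.

67.87%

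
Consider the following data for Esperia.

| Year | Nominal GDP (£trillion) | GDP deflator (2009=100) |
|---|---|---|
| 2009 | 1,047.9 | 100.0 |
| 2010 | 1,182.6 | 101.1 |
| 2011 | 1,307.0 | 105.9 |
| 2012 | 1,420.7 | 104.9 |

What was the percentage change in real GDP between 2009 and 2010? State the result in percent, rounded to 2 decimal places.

Real GDP 2009 = 1047.9/1.000 = 1047.90.
Real GDP 2010 = 1182.6/1.011 = 1169.73.
Change = 1169.73/1047.90 − 1 = 0.1163.

11.63%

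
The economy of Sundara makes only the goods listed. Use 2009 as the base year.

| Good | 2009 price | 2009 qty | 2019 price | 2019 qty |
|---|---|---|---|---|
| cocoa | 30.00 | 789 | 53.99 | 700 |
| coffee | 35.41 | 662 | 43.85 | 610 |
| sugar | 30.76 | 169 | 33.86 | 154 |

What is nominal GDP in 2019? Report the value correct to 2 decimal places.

69755.94

Nominal GDP 2019 = Σ (p_2019 × q_2019) = 53.99·700 + 43.85·610 + 33.86·154 = 69755.94.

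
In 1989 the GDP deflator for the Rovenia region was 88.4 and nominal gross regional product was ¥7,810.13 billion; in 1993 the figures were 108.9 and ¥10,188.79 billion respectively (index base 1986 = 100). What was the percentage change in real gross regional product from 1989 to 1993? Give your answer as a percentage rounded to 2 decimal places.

5.90%

Deflate each year: 1989 → 7810.13/0.884 = 8834.99; 1993 → 10188.79/1.089 = 9356.10.
So real gross regional product changed by 9356.10/8834.99 − 1 = 0.0590, i.e. 5.90%.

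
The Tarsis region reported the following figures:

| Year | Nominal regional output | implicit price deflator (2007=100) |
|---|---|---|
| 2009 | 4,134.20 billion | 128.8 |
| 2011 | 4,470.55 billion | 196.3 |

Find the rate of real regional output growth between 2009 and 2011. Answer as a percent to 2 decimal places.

Real regional output 2009 = 4134.20 / 1.288 = 3209.78.
Real regional output 2011 = 4470.55 / 1.963 = 2277.41.
Real growth = 2277.41 / 3209.78 − 1 = -0.2905.

-29.05%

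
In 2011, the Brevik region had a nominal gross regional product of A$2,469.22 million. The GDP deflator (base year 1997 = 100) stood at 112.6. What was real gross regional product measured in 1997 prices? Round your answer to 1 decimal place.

A$2,192.9 million

Real gross regional product = Nominal / (GDP deflator/100) = 2469.22 / 1.126 = 2192.91.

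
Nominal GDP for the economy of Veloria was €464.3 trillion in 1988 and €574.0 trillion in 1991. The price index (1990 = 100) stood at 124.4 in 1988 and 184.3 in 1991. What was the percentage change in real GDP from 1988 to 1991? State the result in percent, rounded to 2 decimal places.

Deflate each year: 1988 → 464.3/1.244 = 373.23; 1991 → 574.0/1.843 = 311.45.
So real GDP changed by 311.45/373.23 − 1 = -0.1655, i.e. -16.55%.

-16.55%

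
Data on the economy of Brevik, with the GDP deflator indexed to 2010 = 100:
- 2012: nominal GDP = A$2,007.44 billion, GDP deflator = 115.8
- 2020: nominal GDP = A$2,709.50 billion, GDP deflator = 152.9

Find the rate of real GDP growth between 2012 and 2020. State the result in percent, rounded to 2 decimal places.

Deflate each year: 2012 → 2007.44/1.158 = 1733.54; 2020 → 2709.50/1.529 = 1772.07.
So real GDP changed by 1772.07/1733.54 − 1 = 0.0222, i.e. 2.22%.

2.22%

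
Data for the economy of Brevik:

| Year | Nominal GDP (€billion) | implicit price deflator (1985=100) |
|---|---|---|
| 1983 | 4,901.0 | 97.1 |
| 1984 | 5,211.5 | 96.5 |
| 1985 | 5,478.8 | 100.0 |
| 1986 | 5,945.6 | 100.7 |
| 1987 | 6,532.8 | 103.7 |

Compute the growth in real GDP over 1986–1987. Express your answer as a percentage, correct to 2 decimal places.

Real GDP 1986 = 5945.6/1.007 = 5904.27.
Real GDP 1987 = 6532.8/1.037 = 6299.71.
Change = 6299.71/5904.27 − 1 = 0.0670.

6.70%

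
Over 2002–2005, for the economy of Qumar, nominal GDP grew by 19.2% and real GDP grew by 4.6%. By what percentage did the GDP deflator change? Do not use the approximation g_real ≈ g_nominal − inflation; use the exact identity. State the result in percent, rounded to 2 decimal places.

(1 + g_nom) = (1 + g_real)(1 + π), so π = 1.1920 / 1.0460 − 1 = 0.13958.

13.96%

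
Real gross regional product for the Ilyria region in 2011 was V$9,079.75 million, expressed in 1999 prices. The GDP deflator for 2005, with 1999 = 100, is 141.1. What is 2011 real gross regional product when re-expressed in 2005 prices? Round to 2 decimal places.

Real gross regional product in 2005 prices = Real gross regional product in 1999 prices × (P_2005/P_1999) = 9079.75 × 1.411 = 12811.53.

V$12,811.53 million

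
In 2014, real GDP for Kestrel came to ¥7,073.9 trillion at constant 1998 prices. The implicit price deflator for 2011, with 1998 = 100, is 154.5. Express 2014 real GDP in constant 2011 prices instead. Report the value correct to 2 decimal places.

¥10,929.18 trillion

Real GDP in 2011 prices = Real GDP in 1998 prices × (P_2011/P_1998) = 7073.9 × 1.545 = 10929.18.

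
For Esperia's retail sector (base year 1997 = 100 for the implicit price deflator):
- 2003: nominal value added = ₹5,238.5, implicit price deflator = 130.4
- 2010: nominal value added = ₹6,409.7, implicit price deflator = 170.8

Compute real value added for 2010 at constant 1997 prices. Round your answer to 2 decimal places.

Real value added = Nominal / (implicit price deflator/100) = 6409.7 / 1.708 = 3752.75.

₹3,752.75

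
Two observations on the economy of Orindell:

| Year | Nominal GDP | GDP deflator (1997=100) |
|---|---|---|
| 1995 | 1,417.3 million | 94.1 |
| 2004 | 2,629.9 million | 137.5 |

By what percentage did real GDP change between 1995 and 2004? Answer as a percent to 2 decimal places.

Deflate each year: 1995 → 1417.3/0.941 = 1506.16; 2004 → 2629.9/1.375 = 1912.65.
So real GDP changed by 1912.65/1506.16 − 1 = 0.2699, i.e. 26.99%.

26.99%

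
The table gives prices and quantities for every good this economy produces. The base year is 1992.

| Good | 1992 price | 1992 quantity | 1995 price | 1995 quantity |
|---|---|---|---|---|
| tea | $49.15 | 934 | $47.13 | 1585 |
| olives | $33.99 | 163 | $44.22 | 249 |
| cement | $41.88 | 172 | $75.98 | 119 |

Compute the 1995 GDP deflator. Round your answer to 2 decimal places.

103.73

Nominal GDP 1995 = 47.13·1585 + 44.22·249 + 75.98·119 = 94753.45.
Real GDP 1995 (at 1992 prices) = 49.15·1585 + 33.99·249 + 41.88·119 = 91349.98.
Deflator = Nominal/Real × 100 = 94753.45/91349.98 × 100 = 103.726.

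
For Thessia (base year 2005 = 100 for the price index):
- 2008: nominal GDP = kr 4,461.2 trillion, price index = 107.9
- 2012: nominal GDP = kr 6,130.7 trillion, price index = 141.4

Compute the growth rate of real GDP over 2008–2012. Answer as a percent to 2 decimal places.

Real GDP 2008 = 4461.2 / 1.079 = 4134.57.
Real GDP 2012 = 6130.7 / 1.414 = 4335.71.
Real growth = 4335.71 / 4134.57 − 1 = 0.0486.

4.86%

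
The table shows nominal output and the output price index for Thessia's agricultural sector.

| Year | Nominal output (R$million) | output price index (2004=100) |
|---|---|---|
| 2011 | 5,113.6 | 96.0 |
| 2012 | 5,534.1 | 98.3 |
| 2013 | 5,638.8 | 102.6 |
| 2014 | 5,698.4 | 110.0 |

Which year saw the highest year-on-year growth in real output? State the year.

2012

2012: real = 5534.1/0.983 = 5629.81; growth vs 2011 (5326.67) = 5.69%.
2013: real = 5638.8/1.026 = 5495.91; growth vs 2012 (5629.81) = -2.38%.
2014: real = 5698.4/1.100 = 5180.36; growth vs 2013 (5495.91) = -5.74%.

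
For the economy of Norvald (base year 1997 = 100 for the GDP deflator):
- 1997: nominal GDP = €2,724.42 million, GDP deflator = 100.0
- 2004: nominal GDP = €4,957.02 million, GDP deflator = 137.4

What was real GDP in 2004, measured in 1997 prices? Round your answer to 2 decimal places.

Real GDP = Nominal / (GDP deflator/100) = 4957.02 / 1.374 = 3607.73.

€3,607.73 million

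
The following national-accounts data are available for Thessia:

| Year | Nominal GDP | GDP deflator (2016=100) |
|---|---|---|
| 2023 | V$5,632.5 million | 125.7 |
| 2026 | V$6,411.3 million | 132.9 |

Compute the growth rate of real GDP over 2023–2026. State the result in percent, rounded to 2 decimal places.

Real GDP 2023 = 5632.5 / 1.257 = 4480.91.
Real GDP 2026 = 6411.3 / 1.329 = 4824.15.
Real growth = 4824.15 / 4480.91 − 1 = 0.0766.

7.66%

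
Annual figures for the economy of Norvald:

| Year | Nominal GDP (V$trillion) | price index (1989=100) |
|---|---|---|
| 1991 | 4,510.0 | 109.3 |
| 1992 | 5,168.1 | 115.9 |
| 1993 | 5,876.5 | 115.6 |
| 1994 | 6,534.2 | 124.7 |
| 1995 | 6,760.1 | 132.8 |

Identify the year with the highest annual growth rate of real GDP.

1993

1992: real = 5168.1/1.159 = 4459.10; growth vs 1991 (4126.26) = 8.07%.
1993: real = 5876.5/1.156 = 5083.48; growth vs 1992 (4459.10) = 14.00%.
1994: real = 6534.2/1.247 = 5239.94; growth vs 1993 (5083.48) = 3.08%.
1995: real = 6760.1/1.328 = 5090.44; growth vs 1994 (5239.94) = -2.85%.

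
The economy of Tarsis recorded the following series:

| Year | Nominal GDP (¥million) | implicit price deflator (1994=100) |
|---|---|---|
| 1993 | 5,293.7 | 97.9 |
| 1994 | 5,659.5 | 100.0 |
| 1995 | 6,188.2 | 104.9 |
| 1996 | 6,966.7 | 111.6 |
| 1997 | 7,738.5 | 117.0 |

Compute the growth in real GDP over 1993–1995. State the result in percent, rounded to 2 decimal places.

Real GDP 1993 = 5293.7/0.979 = 5407.25.
Real GDP 1995 = 6188.2/1.049 = 5899.14.
Change = 5899.14/5407.25 − 1 = 0.0910.

9.10%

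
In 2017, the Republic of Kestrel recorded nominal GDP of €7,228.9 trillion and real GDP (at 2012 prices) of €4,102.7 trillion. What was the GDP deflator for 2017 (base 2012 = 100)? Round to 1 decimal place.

176.2

GDP deflator = (Nominal / Real) × 100 = 7228.9 / 4102.7 × 100 = 176.20.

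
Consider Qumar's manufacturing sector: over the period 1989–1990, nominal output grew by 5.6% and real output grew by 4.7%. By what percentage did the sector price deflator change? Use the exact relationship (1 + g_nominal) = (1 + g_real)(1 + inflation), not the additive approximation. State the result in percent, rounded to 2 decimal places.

0.86%

(1 + g_nom) = (1 + g_real)(1 + π), so π = 1.0560 / 1.0470 − 1 = 0.00860.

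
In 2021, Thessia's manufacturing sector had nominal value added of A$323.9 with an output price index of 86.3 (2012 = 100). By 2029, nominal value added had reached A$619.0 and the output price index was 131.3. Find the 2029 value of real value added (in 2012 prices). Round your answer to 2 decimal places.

A$471.44

Real value added = Nominal / (output price index/100) = 619.0 / 1.313 = 471.44.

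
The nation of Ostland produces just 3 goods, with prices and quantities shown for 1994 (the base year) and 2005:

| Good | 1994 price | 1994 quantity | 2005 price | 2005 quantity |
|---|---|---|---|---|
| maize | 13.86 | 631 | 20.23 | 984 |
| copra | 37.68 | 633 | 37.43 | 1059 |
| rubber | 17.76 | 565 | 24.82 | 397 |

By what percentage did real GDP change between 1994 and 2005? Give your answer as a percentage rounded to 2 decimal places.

Real GDP 1994 = Nominal GDP 1994 = 13.86·631 + 37.68·633 + 17.76·565 = 42631.50.
Real GDP 2005 (at 1994 prices) = 13.86·984 + 37.68·1059 + 17.76·397 = 60592.08.
Real growth = 60592.08/42631.50 − 1 = 0.4213.

42.13%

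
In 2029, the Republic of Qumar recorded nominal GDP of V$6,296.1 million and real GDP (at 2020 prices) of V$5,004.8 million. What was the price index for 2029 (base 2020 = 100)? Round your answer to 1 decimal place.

125.8

price index = (Nominal / Real) × 100 = 6296.1 / 5004.8 × 100 = 125.80.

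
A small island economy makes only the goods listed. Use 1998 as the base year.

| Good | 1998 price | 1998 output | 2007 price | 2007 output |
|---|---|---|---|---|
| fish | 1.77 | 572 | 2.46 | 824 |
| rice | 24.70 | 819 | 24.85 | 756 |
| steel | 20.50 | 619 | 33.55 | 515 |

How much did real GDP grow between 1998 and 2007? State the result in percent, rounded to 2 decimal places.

Real GDP 1998 = Nominal GDP 1998 = 1.77·572 + 24.70·819 + 20.50·619 = 33931.24.
Real GDP 2007 (at 1998 prices) = 1.77·824 + 24.70·756 + 20.50·515 = 30689.18.
Real growth = 30689.18/33931.24 − 1 = -0.0955.

-9.55%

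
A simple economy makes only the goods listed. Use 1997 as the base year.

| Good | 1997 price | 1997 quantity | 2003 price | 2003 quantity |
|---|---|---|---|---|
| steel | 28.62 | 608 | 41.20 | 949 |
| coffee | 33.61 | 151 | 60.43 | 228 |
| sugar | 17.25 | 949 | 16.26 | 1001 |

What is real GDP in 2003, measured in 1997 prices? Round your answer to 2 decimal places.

52090.71

Real GDP 2003 = Σ (p_1997 × q_2003) = 28.62·949 + 33.61·228 + 17.25·1001 = 52090.71.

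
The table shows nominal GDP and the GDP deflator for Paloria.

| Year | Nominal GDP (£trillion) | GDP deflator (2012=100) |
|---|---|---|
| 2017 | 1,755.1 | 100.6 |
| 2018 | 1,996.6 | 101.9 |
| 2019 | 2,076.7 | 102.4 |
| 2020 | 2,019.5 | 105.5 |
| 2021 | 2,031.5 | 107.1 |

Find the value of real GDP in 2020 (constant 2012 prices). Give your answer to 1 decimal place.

Real GDP 2020 = 2019.5 / 1.055 = 1914.22.

£1,914.2 trillion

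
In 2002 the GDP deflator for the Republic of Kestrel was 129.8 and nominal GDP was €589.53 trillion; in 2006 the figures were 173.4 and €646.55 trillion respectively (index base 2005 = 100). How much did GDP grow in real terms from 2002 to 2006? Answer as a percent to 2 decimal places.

Deflate each year: 2002 → 589.53/1.298 = 454.18; 2006 → 646.55/1.734 = 372.87.
So real GDP changed by 372.87/454.18 − 1 = -0.1790, i.e. -17.90%.

-17.90%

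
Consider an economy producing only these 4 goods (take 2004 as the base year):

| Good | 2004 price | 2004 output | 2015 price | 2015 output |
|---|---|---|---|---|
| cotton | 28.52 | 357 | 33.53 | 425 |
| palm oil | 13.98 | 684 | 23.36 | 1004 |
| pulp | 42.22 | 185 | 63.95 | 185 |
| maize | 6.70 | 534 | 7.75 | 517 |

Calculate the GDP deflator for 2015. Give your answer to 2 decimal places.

143.04

Nominal GDP 2015 = 33.53·425 + 23.36·1004 + 63.95·185 + 7.75·517 = 53541.19.
Real GDP 2015 (at 2004 prices) = 28.52·425 + 13.98·1004 + 42.22·185 + 6.70·517 = 37431.52.
Deflator = Nominal/Real × 100 = 53541.19/37431.52 × 100 = 143.038.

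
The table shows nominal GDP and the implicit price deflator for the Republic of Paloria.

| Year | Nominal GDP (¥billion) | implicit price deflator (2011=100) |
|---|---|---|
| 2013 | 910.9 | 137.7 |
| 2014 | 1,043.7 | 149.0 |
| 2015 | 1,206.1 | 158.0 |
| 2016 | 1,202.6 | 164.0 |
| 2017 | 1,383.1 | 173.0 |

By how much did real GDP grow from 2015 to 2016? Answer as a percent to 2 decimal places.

-3.94%

Real GDP 2015 = 1206.1/1.580 = 763.35.
Real GDP 2016 = 1202.6/1.640 = 733.29.
Change = 733.29/763.35 − 1 = -0.0394.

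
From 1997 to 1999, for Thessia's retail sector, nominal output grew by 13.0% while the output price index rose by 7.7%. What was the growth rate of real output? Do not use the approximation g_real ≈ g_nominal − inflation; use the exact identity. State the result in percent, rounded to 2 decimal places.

4.92%

(1 + g_nom) = (1 + g_real)(1 + π), so g_real = 1.1300 / 1.0770 − 1 = 0.04921.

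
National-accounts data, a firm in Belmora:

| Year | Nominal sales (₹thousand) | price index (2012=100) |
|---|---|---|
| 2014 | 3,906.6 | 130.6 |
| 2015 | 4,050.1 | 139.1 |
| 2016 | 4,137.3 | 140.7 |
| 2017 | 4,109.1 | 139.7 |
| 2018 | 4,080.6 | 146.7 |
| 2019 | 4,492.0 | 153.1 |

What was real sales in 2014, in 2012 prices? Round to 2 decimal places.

Real sales 2014 = 3906.6 / 1.306 = 2991.27.

₹2,991.27 thousand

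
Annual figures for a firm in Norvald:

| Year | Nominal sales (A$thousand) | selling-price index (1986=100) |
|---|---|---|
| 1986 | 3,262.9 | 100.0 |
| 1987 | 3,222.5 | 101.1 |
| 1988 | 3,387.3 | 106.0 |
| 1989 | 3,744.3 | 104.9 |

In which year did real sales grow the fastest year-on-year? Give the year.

1987: real = 3222.5/1.011 = 3187.44; growth vs 1986 (3262.90) = -2.31%.
1988: real = 3387.3/1.060 = 3195.57; growth vs 1987 (3187.44) = 0.26%.
1989: real = 3744.3/1.049 = 3569.40; growth vs 1988 (3195.57) = 11.70%.

1989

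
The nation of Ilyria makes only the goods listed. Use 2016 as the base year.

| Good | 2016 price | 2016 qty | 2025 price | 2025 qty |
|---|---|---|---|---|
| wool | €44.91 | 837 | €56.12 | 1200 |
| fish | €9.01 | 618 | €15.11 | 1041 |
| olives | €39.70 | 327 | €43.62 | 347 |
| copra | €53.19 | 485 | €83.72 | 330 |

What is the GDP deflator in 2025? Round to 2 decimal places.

Nominal GDP 2025 = 56.12·1200 + 15.11·1041 + 43.62·347 + 83.72·330 = 125837.25.
Real GDP 2025 (at 2016 prices) = 44.91·1200 + 9.01·1041 + 39.70·347 + 53.19·330 = 94600.01.
Deflator = Nominal/Real × 100 = 125837.25/94600.01 × 100 = 133.020.

133.02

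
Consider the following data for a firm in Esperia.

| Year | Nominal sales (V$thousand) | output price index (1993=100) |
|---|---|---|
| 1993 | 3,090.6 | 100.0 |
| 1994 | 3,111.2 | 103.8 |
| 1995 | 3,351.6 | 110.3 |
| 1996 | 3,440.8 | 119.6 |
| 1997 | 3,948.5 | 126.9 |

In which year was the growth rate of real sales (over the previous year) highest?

1997

1994: real = 3111.2/1.038 = 2997.30; growth vs 1993 (3090.60) = -3.02%.
1995: real = 3351.6/1.103 = 3038.62; growth vs 1994 (2997.30) = 1.38%.
1996: real = 3440.8/1.196 = 2876.92; growth vs 1995 (3038.62) = -5.32%.
1997: real = 3948.5/1.269 = 3111.51; growth vs 1996 (2876.92) = 8.15%.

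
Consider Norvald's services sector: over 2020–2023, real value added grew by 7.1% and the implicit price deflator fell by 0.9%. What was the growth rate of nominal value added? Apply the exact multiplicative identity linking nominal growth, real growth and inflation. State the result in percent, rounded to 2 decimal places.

(1 + g_nom) = (1 + g_real)(1 + π) = 1.0710 × 0.9910 = 1.06136.

6.14%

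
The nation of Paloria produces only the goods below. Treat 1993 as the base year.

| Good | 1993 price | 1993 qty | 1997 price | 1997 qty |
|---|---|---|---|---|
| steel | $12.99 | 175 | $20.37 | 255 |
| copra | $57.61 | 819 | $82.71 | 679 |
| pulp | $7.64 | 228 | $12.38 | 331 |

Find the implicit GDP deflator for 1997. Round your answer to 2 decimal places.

Nominal GDP 1997 = 20.37·255 + 82.71·679 + 12.38·331 = 65452.22.
Real GDP 1997 (at 1993 prices) = 12.99·255 + 57.61·679 + 7.64·331 = 44958.48.
Deflator = Nominal/Real × 100 = 65452.22/44958.48 × 100 = 145.584.

145.58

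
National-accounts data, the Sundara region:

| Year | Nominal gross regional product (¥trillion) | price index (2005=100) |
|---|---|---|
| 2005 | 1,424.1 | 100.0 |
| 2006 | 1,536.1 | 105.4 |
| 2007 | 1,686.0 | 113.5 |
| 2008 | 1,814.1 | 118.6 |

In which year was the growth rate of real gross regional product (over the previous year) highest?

2006: real = 1536.1/1.054 = 1457.40; growth vs 2005 (1424.10) = 2.34%.
2007: real = 1686.0/1.135 = 1485.46; growth vs 2006 (1457.40) = 1.93%.
2008: real = 1814.1/1.186 = 1529.60; growth vs 2007 (1485.46) = 2.97%.

2008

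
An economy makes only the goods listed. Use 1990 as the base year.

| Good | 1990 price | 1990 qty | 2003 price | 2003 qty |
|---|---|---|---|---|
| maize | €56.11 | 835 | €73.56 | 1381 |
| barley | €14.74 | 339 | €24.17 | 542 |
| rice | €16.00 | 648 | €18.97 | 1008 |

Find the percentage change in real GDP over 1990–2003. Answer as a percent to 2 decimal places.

Real GDP 1990 = Nominal GDP 1990 = 56.11·835 + 14.74·339 + 16.00·648 = 62216.71.
Real GDP 2003 (at 1990 prices) = 56.11·1381 + 14.74·542 + 16.00·1008 = 101604.99.
Real growth = 101604.99/62216.71 − 1 = 0.6331.

63.31%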